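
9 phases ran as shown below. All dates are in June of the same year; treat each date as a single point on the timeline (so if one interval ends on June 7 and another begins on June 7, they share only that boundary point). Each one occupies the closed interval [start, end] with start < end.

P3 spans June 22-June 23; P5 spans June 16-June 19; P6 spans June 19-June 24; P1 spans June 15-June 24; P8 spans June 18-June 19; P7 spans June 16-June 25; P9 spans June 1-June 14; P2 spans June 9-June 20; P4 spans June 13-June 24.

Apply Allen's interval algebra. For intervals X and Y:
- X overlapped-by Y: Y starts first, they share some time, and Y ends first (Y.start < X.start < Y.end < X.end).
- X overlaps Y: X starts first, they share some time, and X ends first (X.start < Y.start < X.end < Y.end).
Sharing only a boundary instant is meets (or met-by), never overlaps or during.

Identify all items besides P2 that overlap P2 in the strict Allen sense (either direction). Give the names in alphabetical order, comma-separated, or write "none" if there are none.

Target P2 = [June 9, June 20].
P1 [June 15, June 24] → overlapped-by → yes.
P3 [June 22, June 23] → after → no.
P4 [June 13, June 24] → overlapped-by → yes.
P5 [June 16, June 19] → during → no.
P6 [June 19, June 24] → overlapped-by → yes.
P7 [June 16, June 25] → overlapped-by → yes.
P8 [June 18, June 19] → during → no.
P9 [June 1, June 14] → overlaps → yes.
Result: P1, P4, P6, P7, P9.

P1, P4, P6, P7, P9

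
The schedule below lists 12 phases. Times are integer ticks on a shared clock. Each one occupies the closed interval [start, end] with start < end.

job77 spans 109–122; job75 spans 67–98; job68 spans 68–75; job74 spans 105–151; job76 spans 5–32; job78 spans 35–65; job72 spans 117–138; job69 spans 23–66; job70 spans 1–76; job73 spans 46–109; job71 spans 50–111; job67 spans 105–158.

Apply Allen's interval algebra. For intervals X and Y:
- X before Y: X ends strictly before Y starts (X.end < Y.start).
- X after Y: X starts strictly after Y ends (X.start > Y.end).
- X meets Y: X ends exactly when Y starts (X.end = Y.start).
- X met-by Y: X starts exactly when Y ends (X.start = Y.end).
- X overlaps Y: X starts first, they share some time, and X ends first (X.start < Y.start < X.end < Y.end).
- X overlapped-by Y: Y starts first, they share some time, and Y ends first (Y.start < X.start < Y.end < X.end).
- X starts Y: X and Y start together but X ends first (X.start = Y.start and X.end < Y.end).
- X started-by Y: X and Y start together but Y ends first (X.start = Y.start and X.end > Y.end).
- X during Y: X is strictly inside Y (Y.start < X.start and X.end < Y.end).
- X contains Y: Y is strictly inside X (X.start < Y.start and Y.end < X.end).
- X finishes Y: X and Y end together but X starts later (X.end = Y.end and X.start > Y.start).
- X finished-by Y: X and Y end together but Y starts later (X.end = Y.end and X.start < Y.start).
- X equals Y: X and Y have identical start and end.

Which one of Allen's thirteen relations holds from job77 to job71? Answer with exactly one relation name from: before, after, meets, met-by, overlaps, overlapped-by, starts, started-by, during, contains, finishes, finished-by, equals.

overlapped-by

job77 = [109, 122]; job71 = [50, 111].
Compare endpoints: job77.start > job71.start, job77.start < job71.end, job77.end > job71.start, job77.end > job71.end.
That pattern is 'overlapped-by'.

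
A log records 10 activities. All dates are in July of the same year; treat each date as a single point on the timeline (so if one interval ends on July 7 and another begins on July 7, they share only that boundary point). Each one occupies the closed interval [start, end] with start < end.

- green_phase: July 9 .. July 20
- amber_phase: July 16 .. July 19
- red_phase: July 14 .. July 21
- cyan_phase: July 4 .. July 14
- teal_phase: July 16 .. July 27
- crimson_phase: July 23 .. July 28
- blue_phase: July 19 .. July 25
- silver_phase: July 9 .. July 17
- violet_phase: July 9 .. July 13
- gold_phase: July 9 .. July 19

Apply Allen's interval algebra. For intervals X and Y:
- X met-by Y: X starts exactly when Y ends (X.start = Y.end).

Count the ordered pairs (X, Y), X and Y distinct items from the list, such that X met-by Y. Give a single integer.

3

Checking all 90 ordered pairs for relation 'met-by'; matching pairs in alphabetical order:
(blue_phase, amber_phase): blue_phase met-by amber_phase ✓
(blue_phase, gold_phase): blue_phase met-by gold_phase ✓
(red_phase, cyan_phase): red_phase met-by cyan_phase ✓
Count: 3.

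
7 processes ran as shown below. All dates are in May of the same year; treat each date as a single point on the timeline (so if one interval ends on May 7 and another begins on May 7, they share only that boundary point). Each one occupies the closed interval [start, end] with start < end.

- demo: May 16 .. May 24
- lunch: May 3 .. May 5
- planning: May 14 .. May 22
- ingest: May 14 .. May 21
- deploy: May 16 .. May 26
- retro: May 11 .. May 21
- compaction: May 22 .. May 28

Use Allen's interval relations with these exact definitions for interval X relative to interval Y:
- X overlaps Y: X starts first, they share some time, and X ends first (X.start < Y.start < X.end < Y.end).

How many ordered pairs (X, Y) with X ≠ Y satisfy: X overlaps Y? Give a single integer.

9

Checking all 42 ordered pairs for relation 'overlaps'; matching pairs in alphabetical order:
(demo, compaction): demo overlaps compaction ✓
(deploy, compaction): deploy overlaps compaction ✓
(ingest, demo): ingest overlaps demo ✓
(ingest, deploy): ingest overlaps deploy ✓
(planning, demo): planning overlaps demo ✓
(planning, deploy): planning overlaps deploy ✓
(retro, demo): retro overlaps demo ✓
(retro, deploy): retro overlaps deploy ✓
(retro, planning): retro overlaps planning ✓
Count: 9.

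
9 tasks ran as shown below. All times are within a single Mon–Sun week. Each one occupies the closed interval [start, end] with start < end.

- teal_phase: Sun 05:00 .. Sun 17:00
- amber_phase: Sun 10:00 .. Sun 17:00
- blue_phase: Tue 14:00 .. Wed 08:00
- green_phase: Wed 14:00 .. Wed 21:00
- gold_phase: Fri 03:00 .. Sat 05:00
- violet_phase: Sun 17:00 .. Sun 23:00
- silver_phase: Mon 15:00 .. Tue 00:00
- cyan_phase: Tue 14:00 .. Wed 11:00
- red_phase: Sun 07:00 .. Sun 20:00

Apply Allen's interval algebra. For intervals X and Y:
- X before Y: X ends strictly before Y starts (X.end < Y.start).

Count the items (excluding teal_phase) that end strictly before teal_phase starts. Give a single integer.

5

Target teal_phase = [Sun 05:00, Sun 17:00].
amber_phase [Sun 10:00, Sun 17:00] → finishes → no.
blue_phase [Tue 14:00, Wed 08:00] → before → counts.
cyan_phase [Tue 14:00, Wed 11:00] → before → counts.
gold_phase [Fri 03:00, Sat 05:00] → before → counts.
green_phase [Wed 14:00, Wed 21:00] → before → counts.
red_phase [Sun 07:00, Sun 20:00] → overlapped-by → no.
silver_phase [Mon 15:00, Tue 00:00] → before → counts.
violet_phase [Sun 17:00, Sun 23:00] → met-by → no.
Total: 5.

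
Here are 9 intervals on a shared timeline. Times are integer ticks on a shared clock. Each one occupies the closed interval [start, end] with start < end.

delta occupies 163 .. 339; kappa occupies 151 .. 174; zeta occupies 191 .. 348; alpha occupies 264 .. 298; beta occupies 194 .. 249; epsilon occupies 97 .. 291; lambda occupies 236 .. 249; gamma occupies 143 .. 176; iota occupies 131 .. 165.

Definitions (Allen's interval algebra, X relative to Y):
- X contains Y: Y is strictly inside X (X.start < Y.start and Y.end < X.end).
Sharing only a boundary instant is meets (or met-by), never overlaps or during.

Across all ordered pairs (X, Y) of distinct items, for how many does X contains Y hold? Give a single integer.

Checking all 72 ordered pairs for relation 'contains'; matching pairs in alphabetical order:
(delta, alpha): delta contains alpha ✓
(delta, beta): delta contains beta ✓
(delta, lambda): delta contains lambda ✓
(epsilon, beta): epsilon contains beta ✓
(epsilon, gamma): epsilon contains gamma ✓
(epsilon, iota): epsilon contains iota ✓
(epsilon, kappa): epsilon contains kappa ✓
(epsilon, lambda): epsilon contains lambda ✓
(gamma, kappa): gamma contains kappa ✓
(zeta, alpha): zeta contains alpha ✓
(zeta, beta): zeta contains beta ✓
(zeta, lambda): zeta contains lambda ✓
Count: 12.

12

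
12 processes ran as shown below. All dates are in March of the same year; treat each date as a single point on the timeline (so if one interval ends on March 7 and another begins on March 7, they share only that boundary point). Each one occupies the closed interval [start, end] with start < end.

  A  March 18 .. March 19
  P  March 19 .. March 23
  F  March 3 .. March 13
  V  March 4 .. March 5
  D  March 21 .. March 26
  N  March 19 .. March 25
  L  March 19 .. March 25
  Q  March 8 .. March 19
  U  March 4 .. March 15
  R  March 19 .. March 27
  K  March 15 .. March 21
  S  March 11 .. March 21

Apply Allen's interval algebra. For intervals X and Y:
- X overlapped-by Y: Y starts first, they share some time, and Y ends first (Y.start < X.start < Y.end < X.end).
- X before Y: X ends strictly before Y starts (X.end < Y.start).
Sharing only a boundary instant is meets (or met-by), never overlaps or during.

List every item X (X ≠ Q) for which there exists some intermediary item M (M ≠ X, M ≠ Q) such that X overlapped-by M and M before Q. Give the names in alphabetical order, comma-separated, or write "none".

none

Target Q = [March 8, March 19].
Intermediaries M with M before Q: V.
Via V — items with X overlapped-by V: none.
Union: none.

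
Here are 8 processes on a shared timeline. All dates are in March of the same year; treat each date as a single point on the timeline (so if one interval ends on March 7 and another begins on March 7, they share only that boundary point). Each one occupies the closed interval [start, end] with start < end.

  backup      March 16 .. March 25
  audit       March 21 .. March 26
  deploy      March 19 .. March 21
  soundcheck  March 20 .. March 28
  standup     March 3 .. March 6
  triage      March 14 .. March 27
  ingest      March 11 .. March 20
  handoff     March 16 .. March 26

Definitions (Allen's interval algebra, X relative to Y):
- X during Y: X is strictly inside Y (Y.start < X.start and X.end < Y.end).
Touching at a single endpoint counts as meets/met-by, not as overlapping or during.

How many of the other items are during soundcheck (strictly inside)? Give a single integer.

Target soundcheck = [March 20, March 28].
audit [March 21, March 26] → during → counts.
backup [March 16, March 25] → overlaps → no.
deploy [March 19, March 21] → overlaps → no.
handoff [March 16, March 26] → overlaps → no.
ingest [March 11, March 20] → meets → no.
standup [March 3, March 6] → before → no.
triage [March 14, March 27] → overlaps → no.
Total: 1.

1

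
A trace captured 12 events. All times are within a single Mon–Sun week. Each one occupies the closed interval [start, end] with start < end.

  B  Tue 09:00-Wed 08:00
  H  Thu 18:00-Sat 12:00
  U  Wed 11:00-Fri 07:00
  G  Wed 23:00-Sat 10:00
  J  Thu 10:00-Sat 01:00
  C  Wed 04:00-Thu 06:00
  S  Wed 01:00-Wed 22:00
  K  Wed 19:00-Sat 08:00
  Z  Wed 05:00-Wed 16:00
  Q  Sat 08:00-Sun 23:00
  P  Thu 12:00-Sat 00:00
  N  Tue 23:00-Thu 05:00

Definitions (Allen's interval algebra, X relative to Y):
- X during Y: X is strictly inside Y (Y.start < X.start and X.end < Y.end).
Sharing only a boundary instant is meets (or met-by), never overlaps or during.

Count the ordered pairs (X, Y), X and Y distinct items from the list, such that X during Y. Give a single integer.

9

Checking all 132 ordered pairs for relation 'during'; matching pairs in alphabetical order:
(J, G): J during G ✓
(J, K): J during K ✓
(P, G): P during G ✓
(P, J): P during J ✓
(P, K): P during K ✓
(S, N): S during N ✓
(Z, C): Z during C ✓
(Z, N): Z during N ✓
(Z, S): Z during S ✓
Count: 9.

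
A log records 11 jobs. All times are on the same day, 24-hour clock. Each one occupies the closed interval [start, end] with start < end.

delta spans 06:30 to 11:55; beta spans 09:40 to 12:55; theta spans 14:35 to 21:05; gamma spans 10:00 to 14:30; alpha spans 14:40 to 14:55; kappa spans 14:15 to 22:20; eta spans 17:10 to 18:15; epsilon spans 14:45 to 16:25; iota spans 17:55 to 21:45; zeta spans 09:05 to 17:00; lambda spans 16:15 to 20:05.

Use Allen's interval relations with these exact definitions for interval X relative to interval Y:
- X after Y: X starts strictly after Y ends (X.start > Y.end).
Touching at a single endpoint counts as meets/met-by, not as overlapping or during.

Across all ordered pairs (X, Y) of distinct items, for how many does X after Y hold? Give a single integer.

Checking all 110 ordered pairs for relation 'after'; matching pairs in alphabetical order:
(alpha, beta): alpha after beta ✓
(alpha, delta): alpha after delta ✓
(alpha, gamma): alpha after gamma ✓
(epsilon, beta): epsilon after beta ✓
(epsilon, delta): epsilon after delta ✓
(epsilon, gamma): epsilon after gamma ✓
(eta, alpha): eta after alpha ✓
(eta, beta): eta after beta ✓
(eta, delta): eta after delta ✓
(eta, epsilon): eta after epsilon ✓
(eta, gamma): eta after gamma ✓
(eta, zeta): eta after zeta ✓
(iota, alpha): iota after alpha ✓
(iota, beta): iota after beta ✓
(iota, delta): iota after delta ✓
(iota, epsilon): iota after epsilon ✓
(iota, gamma): iota after gamma ✓
(iota, zeta): iota after zeta ✓
(kappa, beta): kappa after beta ✓
(kappa, delta): kappa after delta ✓
(lambda, alpha): lambda after alpha ✓
(lambda, beta): lambda after beta ✓
(lambda, delta): lambda after delta ✓
(lambda, gamma): lambda after gamma ✓
... plus 3 further pairs not listed.
Count: 27.

27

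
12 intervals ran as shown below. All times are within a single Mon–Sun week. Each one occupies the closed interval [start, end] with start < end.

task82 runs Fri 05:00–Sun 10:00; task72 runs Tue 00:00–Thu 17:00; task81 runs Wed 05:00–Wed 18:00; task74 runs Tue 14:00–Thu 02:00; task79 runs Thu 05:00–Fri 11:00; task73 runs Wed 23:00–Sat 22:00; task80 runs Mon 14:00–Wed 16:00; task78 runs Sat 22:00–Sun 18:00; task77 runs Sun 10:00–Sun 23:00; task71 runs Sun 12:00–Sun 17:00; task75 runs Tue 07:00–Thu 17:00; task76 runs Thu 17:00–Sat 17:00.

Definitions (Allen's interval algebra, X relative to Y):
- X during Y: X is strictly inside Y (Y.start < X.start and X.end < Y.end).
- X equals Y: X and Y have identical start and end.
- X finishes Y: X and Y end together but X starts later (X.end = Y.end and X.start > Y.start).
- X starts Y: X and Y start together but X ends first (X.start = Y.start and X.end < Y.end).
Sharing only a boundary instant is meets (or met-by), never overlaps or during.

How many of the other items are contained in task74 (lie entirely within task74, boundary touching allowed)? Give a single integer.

1

Target task74 = [Tue 14:00, Thu 02:00].
task71 [Sun 12:00, Sun 17:00] → after → no.
task72 [Tue 00:00, Thu 17:00] → contains → no.
task73 [Wed 23:00, Sat 22:00] → overlapped-by → no.
task75 [Tue 07:00, Thu 17:00] → contains → no.
task76 [Thu 17:00, Sat 17:00] → after → no.
task77 [Sun 10:00, Sun 23:00] → after → no.
task78 [Sat 22:00, Sun 18:00] → after → no.
task79 [Thu 05:00, Fri 11:00] → after → no.
task80 [Mon 14:00, Wed 16:00] → overlaps → no.
task81 [Wed 05:00, Wed 18:00] → during → counts.
task82 [Fri 05:00, Sun 10:00] → after → no.
Total: 1.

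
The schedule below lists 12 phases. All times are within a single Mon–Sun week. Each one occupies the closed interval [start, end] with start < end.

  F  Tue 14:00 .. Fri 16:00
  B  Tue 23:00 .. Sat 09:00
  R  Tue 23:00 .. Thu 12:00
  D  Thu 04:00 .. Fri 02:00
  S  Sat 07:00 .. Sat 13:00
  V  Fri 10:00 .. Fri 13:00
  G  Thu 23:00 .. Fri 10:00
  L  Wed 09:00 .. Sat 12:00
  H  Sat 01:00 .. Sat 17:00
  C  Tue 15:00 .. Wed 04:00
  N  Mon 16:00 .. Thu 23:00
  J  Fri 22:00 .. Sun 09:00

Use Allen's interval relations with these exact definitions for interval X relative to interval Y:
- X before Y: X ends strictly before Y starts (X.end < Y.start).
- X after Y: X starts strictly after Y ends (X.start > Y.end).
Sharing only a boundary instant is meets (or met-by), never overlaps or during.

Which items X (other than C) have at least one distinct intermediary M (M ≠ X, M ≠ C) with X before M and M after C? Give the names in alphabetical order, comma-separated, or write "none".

D, F, G, N, R, V

Target C = [Tue 15:00, Wed 04:00].
Intermediaries M with M after C: D, G, H, J, L, S, V.
Via D — items with X before D: none.
Via G — items with X before G: R.
Via H — items with X before H: D, F, G, N, R, V.
Via J — items with X before J: D, F, G, N, R, V.
Via L — items with X before L: none.
Via S — items with X before S: D, F, G, N, R, V.
Via V — items with X before V: D, N, R.
Union: D, F, G, N, R, V.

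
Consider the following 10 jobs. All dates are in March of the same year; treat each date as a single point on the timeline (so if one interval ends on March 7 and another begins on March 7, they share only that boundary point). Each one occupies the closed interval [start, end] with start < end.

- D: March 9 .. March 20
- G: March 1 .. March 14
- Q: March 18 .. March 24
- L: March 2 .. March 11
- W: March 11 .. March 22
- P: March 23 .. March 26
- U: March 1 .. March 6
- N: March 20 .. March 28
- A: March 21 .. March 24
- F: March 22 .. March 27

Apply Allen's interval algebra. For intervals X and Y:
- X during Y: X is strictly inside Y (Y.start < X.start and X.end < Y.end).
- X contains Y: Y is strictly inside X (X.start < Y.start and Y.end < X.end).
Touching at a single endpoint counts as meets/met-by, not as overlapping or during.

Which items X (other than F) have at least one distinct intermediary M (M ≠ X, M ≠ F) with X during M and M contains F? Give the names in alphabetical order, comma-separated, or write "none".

A, P

Target F = [March 22, March 27].
Intermediaries M with M contains F: N.
Via N — items with X during N: A, P.
Union: A, P.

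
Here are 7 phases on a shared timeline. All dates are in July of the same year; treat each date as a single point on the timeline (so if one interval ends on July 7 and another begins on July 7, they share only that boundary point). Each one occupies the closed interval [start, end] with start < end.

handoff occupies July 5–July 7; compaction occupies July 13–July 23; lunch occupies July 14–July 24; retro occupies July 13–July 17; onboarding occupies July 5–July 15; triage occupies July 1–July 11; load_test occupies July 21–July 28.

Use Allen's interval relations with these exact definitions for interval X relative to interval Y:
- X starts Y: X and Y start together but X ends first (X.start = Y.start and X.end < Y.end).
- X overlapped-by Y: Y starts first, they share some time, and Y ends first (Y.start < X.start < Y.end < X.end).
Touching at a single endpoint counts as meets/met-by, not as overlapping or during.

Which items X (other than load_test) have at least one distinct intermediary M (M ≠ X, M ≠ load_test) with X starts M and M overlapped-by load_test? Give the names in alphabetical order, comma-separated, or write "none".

Target load_test = [July 21, July 28].
Intermediaries M with M overlapped-by load_test: none.
Union: none.

none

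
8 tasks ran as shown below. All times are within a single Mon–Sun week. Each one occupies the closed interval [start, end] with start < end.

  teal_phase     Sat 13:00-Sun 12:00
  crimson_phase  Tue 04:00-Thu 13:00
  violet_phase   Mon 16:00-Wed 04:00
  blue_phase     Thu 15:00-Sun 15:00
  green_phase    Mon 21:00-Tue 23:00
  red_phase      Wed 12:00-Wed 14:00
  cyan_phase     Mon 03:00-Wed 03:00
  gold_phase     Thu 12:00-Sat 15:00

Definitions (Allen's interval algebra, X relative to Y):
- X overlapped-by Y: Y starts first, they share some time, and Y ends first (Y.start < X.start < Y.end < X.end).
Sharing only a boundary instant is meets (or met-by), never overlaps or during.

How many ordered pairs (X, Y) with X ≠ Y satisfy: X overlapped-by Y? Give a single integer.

Checking all 56 ordered pairs for relation 'overlapped-by'; matching pairs in alphabetical order:
(blue_phase, gold_phase): blue_phase overlapped-by gold_phase ✓
(crimson_phase, cyan_phase): crimson_phase overlapped-by cyan_phase ✓
(crimson_phase, green_phase): crimson_phase overlapped-by green_phase ✓
(crimson_phase, violet_phase): crimson_phase overlapped-by violet_phase ✓
(gold_phase, crimson_phase): gold_phase overlapped-by crimson_phase ✓
(teal_phase, gold_phase): teal_phase overlapped-by gold_phase ✓
(violet_phase, cyan_phase): violet_phase overlapped-by cyan_phase ✓
Count: 7.

7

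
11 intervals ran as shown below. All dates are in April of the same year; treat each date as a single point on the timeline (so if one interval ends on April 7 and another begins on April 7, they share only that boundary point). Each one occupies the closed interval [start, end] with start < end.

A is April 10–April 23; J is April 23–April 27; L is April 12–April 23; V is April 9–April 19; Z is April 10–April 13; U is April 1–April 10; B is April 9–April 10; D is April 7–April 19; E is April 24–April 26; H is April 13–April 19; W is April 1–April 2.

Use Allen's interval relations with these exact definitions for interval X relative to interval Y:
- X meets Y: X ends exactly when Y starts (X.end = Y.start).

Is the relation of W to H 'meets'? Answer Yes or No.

No

W = [April 1, April 2], H = [April 13, April 19].
Actual relation of W to H: before.
Asked whether 'meets' holds → No.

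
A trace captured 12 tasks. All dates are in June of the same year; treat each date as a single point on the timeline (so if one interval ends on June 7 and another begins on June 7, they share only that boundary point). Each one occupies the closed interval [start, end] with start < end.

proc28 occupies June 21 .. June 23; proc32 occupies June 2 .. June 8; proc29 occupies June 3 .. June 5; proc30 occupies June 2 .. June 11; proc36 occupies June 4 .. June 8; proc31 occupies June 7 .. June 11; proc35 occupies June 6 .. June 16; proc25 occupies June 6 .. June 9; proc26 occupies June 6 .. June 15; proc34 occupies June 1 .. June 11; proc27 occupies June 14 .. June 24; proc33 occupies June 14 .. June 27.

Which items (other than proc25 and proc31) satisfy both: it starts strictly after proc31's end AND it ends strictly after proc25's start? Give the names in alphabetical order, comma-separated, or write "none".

proc27, proc28, proc33

Conditions: its start is strictly after proc31's end (X.start > June 11) AND its end is strictly after proc25's start (X.end > June 6).
proc26: start June 6 > June 11? ✗; end June 15 > June 6? ✓ → no.
proc27: start June 14 > June 11? ✓; end June 24 > June 6? ✓ → yes.
proc28: start June 21 > June 11? ✓; end June 23 > June 6? ✓ → yes.
proc29: start June 3 > June 11? ✗; end June 5 > June 6? ✗ → no.
proc30: start June 2 > June 11? ✗; end June 11 > June 6? ✓ → no.
proc32: start June 2 > June 11? ✗; end June 8 > June 6? ✓ → no.
proc33: start June 14 > June 11? ✓; end June 27 > June 6? ✓ → yes.
proc34: start June 1 > June 11? ✗; end June 11 > June 6? ✓ → no.
proc35: start June 6 > June 11? ✗; end June 16 > June 6? ✓ → no.
proc36: start June 4 > June 11? ✗; end June 8 > June 6? ✓ → no.
Result: proc27, proc28, proc33.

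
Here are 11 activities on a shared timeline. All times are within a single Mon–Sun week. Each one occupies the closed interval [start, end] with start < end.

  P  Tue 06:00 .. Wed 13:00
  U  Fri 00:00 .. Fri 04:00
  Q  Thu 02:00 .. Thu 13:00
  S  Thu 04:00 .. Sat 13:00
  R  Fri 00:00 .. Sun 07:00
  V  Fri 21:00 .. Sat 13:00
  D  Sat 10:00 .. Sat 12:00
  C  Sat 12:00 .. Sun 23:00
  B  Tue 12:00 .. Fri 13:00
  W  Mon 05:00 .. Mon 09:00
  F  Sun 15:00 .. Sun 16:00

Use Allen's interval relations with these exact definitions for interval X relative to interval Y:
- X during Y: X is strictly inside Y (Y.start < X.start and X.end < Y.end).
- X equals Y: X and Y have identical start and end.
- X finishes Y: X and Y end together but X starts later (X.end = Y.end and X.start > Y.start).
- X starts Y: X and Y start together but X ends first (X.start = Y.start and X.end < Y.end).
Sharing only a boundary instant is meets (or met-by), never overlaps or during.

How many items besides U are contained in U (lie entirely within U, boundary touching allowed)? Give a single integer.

0

Target U = [Fri 00:00, Fri 04:00].
B [Tue 12:00, Fri 13:00] → contains → no.
C [Sat 12:00, Sun 23:00] → after → no.
D [Sat 10:00, Sat 12:00] → after → no.
F [Sun 15:00, Sun 16:00] → after → no.
P [Tue 06:00, Wed 13:00] → before → no.
Q [Thu 02:00, Thu 13:00] → before → no.
R [Fri 00:00, Sun 07:00] → started-by → no.
S [Thu 04:00, Sat 13:00] → contains → no.
V [Fri 21:00, Sat 13:00] → after → no.
W [Mon 05:00, Mon 09:00] → before → no.
Total: 0.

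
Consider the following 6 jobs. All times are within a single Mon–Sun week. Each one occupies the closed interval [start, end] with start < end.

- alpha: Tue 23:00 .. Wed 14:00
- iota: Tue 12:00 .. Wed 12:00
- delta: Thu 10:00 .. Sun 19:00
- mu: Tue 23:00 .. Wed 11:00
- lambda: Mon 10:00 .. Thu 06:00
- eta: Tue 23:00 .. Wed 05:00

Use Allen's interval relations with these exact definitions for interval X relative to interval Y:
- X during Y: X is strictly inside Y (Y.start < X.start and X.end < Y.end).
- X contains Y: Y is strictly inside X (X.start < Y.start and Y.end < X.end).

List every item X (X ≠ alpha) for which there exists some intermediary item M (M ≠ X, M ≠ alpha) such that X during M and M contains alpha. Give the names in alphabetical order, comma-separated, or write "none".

Target alpha = [Tue 23:00, Wed 14:00].
Intermediaries M with M contains alpha: lambda.
Via lambda — items with X during lambda: eta, iota, mu.
Union: eta, iota, mu.

eta, iota, mu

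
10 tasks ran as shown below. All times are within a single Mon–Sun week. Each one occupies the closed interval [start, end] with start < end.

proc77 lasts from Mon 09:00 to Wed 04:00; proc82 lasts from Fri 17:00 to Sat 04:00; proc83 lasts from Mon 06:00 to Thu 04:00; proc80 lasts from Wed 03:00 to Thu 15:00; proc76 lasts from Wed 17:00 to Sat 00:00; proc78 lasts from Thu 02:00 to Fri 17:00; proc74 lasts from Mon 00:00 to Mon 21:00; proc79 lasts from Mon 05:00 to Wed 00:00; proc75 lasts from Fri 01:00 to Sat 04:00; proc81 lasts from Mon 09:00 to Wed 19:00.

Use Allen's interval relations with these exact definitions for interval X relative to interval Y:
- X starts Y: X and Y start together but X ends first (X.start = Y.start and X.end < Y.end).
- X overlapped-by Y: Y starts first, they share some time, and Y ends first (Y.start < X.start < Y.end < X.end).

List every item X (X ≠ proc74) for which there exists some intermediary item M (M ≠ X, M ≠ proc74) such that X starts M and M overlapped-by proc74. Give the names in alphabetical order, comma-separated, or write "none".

proc77

Target proc74 = [Mon 00:00, Mon 21:00].
Intermediaries M with M overlapped-by proc74: proc77, proc79, proc81, proc83.
Via proc77 — items with X starts proc77: none.
Via proc79 — items with X starts proc79: none.
Via proc81 — items with X starts proc81: proc77.
Via proc83 — items with X starts proc83: none.
Union: proc77.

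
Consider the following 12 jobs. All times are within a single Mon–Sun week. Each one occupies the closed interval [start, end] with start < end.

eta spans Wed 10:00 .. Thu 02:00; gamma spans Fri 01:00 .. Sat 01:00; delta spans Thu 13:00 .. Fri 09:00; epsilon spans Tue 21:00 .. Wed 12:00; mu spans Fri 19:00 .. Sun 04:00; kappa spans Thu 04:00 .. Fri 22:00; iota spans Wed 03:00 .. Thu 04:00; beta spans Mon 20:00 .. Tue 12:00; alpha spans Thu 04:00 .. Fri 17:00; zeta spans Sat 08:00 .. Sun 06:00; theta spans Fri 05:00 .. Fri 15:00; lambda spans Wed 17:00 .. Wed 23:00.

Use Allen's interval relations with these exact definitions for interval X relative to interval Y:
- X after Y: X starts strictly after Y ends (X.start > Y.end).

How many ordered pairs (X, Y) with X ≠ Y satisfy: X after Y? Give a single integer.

Checking all 132 ordered pairs for relation 'after'; matching pairs in alphabetical order:
(alpha, beta): alpha after beta ✓
(alpha, epsilon): alpha after epsilon ✓
(alpha, eta): alpha after eta ✓
(alpha, lambda): alpha after lambda ✓
(delta, beta): delta after beta ✓
(delta, epsilon): delta after epsilon ✓
(delta, eta): delta after eta ✓
(delta, iota): delta after iota ✓
(delta, lambda): delta after lambda ✓
(epsilon, beta): epsilon after beta ✓
(eta, beta): eta after beta ✓
(gamma, beta): gamma after beta ✓
(gamma, epsilon): gamma after epsilon ✓
(gamma, eta): gamma after eta ✓
(gamma, iota): gamma after iota ✓
(gamma, lambda): gamma after lambda ✓
(iota, beta): iota after beta ✓
(kappa, beta): kappa after beta ✓
(kappa, epsilon): kappa after epsilon ✓
(kappa, eta): kappa after eta ✓
(kappa, lambda): kappa after lambda ✓
(lambda, beta): lambda after beta ✓
(lambda, epsilon): lambda after epsilon ✓
(mu, alpha): mu after alpha ✓
... plus 22 further pairs not listed.
Count: 46.

46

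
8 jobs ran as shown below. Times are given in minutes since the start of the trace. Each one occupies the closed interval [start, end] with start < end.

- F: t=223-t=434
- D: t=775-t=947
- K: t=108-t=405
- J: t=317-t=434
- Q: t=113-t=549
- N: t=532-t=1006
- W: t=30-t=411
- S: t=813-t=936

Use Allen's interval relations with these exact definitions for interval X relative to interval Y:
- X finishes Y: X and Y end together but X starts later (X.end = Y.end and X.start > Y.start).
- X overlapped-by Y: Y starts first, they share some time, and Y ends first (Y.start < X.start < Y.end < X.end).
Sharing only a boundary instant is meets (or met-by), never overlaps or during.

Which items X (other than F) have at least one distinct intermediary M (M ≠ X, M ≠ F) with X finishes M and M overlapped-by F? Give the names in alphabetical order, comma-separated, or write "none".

none

Target F = [t=223, t=434].
Intermediaries M with M overlapped-by F: none.
Union: none.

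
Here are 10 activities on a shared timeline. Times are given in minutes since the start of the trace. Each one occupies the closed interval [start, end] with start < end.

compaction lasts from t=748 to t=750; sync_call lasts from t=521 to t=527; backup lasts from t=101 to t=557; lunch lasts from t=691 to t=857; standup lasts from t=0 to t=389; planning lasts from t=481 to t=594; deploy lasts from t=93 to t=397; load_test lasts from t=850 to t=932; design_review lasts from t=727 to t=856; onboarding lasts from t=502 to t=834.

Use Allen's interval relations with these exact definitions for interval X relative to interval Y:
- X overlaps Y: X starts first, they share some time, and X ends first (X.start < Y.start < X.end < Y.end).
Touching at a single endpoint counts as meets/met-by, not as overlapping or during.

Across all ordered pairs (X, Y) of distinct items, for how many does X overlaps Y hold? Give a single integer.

Checking all 90 ordered pairs for relation 'overlaps'; matching pairs in alphabetical order:
(backup, onboarding): backup overlaps onboarding ✓
(backup, planning): backup overlaps planning ✓
(deploy, backup): deploy overlaps backup ✓
(design_review, load_test): design_review overlaps load_test ✓
(lunch, load_test): lunch overlaps load_test ✓
(onboarding, design_review): onboarding overlaps design_review ✓
(onboarding, lunch): onboarding overlaps lunch ✓
(planning, onboarding): planning overlaps onboarding ✓
(standup, backup): standup overlaps backup ✓
(standup, deploy): standup overlaps deploy ✓
Count: 10.

10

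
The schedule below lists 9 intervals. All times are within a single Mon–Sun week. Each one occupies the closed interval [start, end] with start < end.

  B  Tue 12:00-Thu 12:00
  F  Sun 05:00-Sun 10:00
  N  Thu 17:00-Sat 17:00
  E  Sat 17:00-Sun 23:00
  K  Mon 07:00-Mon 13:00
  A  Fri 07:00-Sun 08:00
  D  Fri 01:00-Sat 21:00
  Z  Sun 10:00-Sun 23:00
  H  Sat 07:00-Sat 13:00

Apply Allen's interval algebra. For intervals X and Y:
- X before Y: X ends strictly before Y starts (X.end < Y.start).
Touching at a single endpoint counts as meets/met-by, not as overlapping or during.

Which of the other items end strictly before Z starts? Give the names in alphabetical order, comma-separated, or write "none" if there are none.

Target Z = [Sun 10:00, Sun 23:00].
A [Fri 07:00, Sun 08:00] → before → yes.
B [Tue 12:00, Thu 12:00] → before → yes.
D [Fri 01:00, Sat 21:00] → before → yes.
E [Sat 17:00, Sun 23:00] → finished-by → no.
F [Sun 05:00, Sun 10:00] → meets → no.
H [Sat 07:00, Sat 13:00] → before → yes.
K [Mon 07:00, Mon 13:00] → before → yes.
N [Thu 17:00, Sat 17:00] → before → yes.
Result: A, B, D, H, K, N.

A, B, D, H, K, N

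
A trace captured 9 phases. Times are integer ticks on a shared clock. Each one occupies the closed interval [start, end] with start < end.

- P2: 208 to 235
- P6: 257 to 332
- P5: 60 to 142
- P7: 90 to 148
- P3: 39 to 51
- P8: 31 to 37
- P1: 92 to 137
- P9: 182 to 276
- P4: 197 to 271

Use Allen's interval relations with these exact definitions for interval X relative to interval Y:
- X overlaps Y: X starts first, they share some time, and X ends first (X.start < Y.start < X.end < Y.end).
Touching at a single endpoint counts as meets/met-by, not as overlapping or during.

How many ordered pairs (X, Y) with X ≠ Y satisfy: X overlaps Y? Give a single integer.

3

Checking all 72 ordered pairs for relation 'overlaps'; matching pairs in alphabetical order:
(P4, P6): P4 overlaps P6 ✓
(P5, P7): P5 overlaps P7 ✓
(P9, P6): P9 overlaps P6 ✓
Count: 3.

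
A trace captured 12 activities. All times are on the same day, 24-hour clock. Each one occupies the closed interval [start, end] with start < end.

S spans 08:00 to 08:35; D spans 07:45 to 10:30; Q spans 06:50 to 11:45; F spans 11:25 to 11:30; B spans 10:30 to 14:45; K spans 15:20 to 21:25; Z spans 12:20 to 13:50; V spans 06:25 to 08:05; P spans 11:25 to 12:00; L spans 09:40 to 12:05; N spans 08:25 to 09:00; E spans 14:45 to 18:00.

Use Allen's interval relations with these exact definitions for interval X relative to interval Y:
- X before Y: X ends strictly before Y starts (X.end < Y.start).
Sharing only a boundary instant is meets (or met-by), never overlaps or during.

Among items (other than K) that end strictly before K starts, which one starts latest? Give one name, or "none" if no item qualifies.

Target K = [15:20, 21:25].
B [10:30, 14:45] → before → candidate.
D [07:45, 10:30] → before → candidate.
E [14:45, 18:00] → overlaps → excluded.
F [11:25, 11:30] → before → candidate.
L [09:40, 12:05] → before → candidate.
N [08:25, 09:00] → before → candidate.
P [11:25, 12:00] → before → candidate.
Q [06:50, 11:45] → before → candidate.
S [08:00, 08:35] → before → candidate.
V [06:25, 08:05] → before → candidate.
Z [12:20, 13:50] → before → candidate.
Among candidates, latest start is 12:20 → Z.

Z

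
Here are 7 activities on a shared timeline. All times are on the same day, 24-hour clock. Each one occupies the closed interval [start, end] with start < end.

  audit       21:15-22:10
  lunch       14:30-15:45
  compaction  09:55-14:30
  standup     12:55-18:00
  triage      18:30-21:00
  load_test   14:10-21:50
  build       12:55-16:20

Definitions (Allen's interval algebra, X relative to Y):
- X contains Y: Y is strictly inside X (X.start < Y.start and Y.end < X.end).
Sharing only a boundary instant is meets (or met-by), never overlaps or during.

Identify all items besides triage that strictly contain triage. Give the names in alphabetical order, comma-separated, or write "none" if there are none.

Target triage = [18:30, 21:00].
audit [21:15, 22:10] → after → no.
build [12:55, 16:20] → before → no.
compaction [09:55, 14:30] → before → no.
load_test [14:10, 21:50] → contains → yes.
lunch [14:30, 15:45] → before → no.
standup [12:55, 18:00] → before → no.
Result: load_test.

load_test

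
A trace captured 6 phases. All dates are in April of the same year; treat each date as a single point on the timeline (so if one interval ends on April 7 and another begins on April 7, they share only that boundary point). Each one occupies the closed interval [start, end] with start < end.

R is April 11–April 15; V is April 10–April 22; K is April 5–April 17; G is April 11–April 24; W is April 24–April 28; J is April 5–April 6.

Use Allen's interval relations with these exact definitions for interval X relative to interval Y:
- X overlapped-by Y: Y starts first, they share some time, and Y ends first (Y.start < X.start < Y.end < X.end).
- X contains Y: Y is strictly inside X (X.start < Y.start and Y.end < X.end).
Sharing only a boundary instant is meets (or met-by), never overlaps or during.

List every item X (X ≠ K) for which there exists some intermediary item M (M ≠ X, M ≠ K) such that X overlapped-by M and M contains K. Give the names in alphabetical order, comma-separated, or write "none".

Target K = [April 5, April 17].
Intermediaries M with M contains K: none.
Union: none.

none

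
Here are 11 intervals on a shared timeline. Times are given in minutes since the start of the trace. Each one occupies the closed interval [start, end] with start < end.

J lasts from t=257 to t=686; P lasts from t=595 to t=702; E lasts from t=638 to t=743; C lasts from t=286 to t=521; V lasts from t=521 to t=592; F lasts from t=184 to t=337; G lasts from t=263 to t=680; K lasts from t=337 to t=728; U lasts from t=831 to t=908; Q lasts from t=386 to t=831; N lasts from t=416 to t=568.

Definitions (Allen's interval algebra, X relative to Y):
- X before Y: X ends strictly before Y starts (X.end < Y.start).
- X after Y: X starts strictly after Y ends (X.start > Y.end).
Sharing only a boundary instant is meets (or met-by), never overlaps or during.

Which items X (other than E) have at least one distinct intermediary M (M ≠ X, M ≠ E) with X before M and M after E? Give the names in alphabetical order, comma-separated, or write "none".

Target E = [t=638, t=743].
Intermediaries M with M after E: U.
Via U — items with X before U: C, F, G, J, K, N, P, V.
Union: C, F, G, J, K, N, P, V.

C, F, G, J, K, N, P, V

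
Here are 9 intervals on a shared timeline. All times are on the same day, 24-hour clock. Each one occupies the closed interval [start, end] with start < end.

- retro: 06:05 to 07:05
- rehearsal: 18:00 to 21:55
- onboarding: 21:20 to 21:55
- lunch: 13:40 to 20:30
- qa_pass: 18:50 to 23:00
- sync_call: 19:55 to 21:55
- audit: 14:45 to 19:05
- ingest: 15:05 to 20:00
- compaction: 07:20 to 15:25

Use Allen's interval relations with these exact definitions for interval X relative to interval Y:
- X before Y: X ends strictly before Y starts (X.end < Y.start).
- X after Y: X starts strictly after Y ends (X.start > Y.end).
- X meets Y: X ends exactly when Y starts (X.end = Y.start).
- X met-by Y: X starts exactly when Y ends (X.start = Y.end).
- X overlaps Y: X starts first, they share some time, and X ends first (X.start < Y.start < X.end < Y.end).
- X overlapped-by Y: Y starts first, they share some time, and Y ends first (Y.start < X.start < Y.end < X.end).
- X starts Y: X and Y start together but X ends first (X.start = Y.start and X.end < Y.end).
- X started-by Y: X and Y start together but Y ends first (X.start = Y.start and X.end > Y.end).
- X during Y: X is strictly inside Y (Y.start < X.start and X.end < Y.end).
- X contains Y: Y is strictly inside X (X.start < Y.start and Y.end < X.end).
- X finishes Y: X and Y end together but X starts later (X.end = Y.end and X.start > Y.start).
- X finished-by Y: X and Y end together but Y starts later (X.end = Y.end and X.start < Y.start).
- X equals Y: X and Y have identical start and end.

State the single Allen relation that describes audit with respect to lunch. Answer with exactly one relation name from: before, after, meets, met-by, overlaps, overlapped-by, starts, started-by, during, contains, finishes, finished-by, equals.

during

audit = [14:45, 19:05]; lunch = [13:40, 20:30].
Compare endpoints: audit.start > lunch.start, audit.start < lunch.end, audit.end > lunch.start, audit.end < lunch.end.
That pattern is 'during'.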